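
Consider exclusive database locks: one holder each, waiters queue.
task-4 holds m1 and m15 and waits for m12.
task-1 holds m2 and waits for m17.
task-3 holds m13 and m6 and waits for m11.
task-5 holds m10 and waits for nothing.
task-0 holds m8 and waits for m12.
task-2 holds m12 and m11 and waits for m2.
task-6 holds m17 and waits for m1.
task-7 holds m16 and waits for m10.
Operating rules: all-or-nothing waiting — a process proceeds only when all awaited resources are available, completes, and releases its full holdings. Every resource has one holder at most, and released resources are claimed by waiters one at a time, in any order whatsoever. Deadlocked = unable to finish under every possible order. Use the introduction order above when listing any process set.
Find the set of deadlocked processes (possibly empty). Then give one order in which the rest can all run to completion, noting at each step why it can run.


Deadlocked set: task-4, task-1, task-3, task-0, task-2 and task-6.
Key observation: the knot is the closed ring of waits task-4 -> task-2 -> task-1 -> task-6 -> task-4; task-3 and task-0 wait into the deadlock from upstream.
The rest can finish in the order task-5, task-7.
Verifying each step:
  task-5 waits on nothing -> runs at once and releases m10
  task-7 waits on m10 — all released -> runs and releases m16


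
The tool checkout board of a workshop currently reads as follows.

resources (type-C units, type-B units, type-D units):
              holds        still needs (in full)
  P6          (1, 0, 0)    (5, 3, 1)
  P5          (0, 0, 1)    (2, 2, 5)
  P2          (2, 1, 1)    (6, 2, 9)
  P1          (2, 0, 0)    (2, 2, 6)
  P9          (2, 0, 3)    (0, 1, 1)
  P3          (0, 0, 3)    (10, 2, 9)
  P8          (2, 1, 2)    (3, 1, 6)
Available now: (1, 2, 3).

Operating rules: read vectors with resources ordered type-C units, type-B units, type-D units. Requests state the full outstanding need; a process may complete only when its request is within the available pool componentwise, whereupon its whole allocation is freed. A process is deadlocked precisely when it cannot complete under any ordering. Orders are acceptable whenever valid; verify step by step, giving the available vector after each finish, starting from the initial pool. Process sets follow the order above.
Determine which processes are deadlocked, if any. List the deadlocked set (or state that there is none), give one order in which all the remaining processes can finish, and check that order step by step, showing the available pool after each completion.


Nothing here is deadlocked.
Key observation: there is always a runnable process — P9 first — so the state unwinds completely.
The rest can finish in the order P9, P8, P6, P5, P1, P2, P3. Check, step by step:
  pool = (1, 2, 3)
  P9 needs (0, 1, 1) <= (1, 2, 3) -> finishes; pool += (2, 0, 3) = (3, 2, 6)
  P8 needs (3, 1, 6) <= (3, 2, 6) -> finishes; pool += (2, 1, 2) = (5, 3, 8)
  P6 needs (5, 3, 1) <= (5, 3, 8) -> finishes; pool += (1, 0, 0) = (6, 3, 8)
  P5 needs (2, 2, 5) <= (6, 3, 8) -> finishes; pool += (0, 0, 1) = (6, 3, 9)
  P1 needs (2, 2, 6) <= (6, 3, 9) -> finishes; pool += (2, 0, 0) = (8, 3, 9)
  P2 needs (6, 2, 9) <= (8, 3, 9) -> finishes; pool += (2, 1, 1) = (10, 4, 10)
  P3 needs (10, 2, 9) <= (10, 4, 10) -> finishes; pool += (0, 0, 3) = (10, 4, 13)


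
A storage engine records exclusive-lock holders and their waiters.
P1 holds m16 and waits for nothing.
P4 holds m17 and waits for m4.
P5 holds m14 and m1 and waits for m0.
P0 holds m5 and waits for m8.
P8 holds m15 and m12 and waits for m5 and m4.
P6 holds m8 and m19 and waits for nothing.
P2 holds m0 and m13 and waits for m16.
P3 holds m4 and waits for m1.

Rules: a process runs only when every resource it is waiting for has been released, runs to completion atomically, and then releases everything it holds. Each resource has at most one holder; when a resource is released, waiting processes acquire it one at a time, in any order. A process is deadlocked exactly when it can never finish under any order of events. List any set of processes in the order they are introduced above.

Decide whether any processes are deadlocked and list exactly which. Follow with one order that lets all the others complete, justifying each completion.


No process is deadlocked.
Key observation: every chain of waits terminates; starting from the processes that wait on nothing, all the rest unlock in turn.
A valid finishing order for the others: P1, P2, P5, P6, P3, P0, P8, P4.
Check, step by step:
  P1 waits on nothing -> runs at once and releases m16
  run P2 (all its waits — m16 — are resolved); releases m0 and m13
  run P5 (all its waits — m0 — are resolved); releases m14 and m1
  P6 waits on nothing -> runs at once and releases m8 and m19
  run P3 (all its waits — m1 — are resolved); releases m4
  run P0 (all its waits — m8 — are resolved); releases m5
  run P8 (all its waits — m5 and m4 — are resolved); releases m15 and m12
  run P4 (all its waits — m4 — are resolved); releases m17


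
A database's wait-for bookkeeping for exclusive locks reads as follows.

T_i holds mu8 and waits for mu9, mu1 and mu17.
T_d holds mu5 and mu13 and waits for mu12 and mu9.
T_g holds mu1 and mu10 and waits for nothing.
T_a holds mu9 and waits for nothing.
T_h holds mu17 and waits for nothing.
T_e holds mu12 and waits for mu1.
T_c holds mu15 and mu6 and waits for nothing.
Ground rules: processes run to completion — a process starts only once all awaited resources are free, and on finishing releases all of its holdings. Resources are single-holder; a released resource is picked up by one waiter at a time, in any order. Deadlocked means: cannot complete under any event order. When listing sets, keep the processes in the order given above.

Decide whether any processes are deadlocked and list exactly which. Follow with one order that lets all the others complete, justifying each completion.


The deadlocked set is empty.
Key observation: every chain of waits terminates; starting from the processes that wait on nothing, all the rest unlock in turn.
One completion order for the rest: T_h, T_a, T_g, T_e, T_i, T_c, T_d.
Step-by-step check:
  run T_h (it waits on nothing); releases mu17
  run T_a (it waits on nothing); releases mu9
  run T_g (it waits on nothing); releases mu1 and mu10
  T_e waits on mu1 — all released -> runs and releases mu12
  T_i waits on mu9, mu1 and mu17 — all released -> runs and releases mu8
  run T_c (it waits on nothing); releases mu15 and mu6
  T_d waits on mu12 and mu9 — all released -> runs and releases mu5 and mu13


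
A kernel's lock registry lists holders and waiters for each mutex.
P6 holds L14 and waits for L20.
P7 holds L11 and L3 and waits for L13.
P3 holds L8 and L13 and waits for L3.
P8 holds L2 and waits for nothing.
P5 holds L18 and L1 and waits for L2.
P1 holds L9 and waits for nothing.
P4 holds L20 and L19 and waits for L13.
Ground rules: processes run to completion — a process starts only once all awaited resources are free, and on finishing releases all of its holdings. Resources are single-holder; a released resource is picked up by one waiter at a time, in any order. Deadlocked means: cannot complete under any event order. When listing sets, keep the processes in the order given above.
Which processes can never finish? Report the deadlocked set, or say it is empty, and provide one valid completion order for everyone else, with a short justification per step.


Deadlocked: P6, P7, P3 and P4.
Key observation: nobody on the ring P3 -> P7 -> P3 can start until another member finishes, which never happens; P6 and P4 wait into the deadlock from upstream.
One completion order for the rest: P1, P8, P5.
Check, step by step:
  P1 waits on nothing -> runs at once and releases L9
  P8 waits on nothing -> runs at once and releases L2
  P5: everything it awaited (L2) is free; runs, freeing L18 and L1


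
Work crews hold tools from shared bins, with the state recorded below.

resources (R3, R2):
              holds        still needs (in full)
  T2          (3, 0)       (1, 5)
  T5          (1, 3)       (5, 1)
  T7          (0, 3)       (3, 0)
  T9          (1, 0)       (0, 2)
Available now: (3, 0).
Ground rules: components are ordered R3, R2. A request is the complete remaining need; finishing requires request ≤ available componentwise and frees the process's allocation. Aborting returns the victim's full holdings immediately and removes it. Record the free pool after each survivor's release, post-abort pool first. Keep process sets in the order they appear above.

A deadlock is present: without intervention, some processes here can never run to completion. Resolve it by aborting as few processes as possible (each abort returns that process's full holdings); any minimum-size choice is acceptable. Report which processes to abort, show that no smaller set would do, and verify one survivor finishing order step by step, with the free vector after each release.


Minimum abort set: T2.
Key observation: before aborting T2, T5 was permanently blocked — no order could ever run it; afterwards it completes at step 3.
Why nothing smaller works: aborting no one leaves the state deadlocked as given.
The survivors complete as T7, T9, T5. Verifying each step (starting from the post-abort pool):
  pool = (6, 0)
  run T7 (needs (3, 0), free (6, 0)); after release of (0, 3) the pool is (6, 3)
  run T9 (needs (0, 2), free (6, 3)); after release of (1, 0) the pool is (7, 3)
  run T5 (needs (5, 1), free (7, 3)); after release of (1, 3) the pool is (8, 6)


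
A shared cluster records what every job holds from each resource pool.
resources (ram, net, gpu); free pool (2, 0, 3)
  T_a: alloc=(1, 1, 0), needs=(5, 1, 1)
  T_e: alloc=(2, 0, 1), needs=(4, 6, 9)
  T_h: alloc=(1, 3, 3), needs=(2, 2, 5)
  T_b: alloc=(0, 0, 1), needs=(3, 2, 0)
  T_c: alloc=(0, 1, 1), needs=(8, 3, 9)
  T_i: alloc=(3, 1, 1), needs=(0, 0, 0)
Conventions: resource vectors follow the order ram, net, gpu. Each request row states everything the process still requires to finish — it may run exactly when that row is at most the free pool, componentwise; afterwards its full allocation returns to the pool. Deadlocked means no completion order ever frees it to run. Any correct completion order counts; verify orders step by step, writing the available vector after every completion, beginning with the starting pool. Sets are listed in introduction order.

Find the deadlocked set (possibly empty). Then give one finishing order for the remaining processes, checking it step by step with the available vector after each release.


The deadlocked set is T_e and T_c.
Key observation: no order helps: past T_i, T_a, T_b, T_h, the free pool tops out at (7, 5, 8), below what each blocked process needs in gpu.
The rest can finish in the order T_i, T_a, T_b, T_h. Walking it through:
  pool = (2, 0, 3)
  T_i: need (0, 0, 0) fits (2, 0, 3); releases (3, 1, 1), pool now (5, 1, 4)
  T_a: need (5, 1, 1) fits (5, 1, 4); releases (1, 1, 0), pool now (6, 2, 4)
  T_b: need (3, 2, 0) fits (6, 2, 4); releases (0, 0, 1), pool now (6, 2, 5)
  T_h: need (2, 2, 5) fits (6, 2, 5); releases (1, 3, 3), pool now (7, 5, 8)
None of the blocked processes ever fits:
  blocked: T_e wants (4, 6, 9), pool (7, 5, 8) — not enough net and gpu
  blocked: T_c wants (8, 3, 9), pool (7, 5, 8) — not enough ram and gpu


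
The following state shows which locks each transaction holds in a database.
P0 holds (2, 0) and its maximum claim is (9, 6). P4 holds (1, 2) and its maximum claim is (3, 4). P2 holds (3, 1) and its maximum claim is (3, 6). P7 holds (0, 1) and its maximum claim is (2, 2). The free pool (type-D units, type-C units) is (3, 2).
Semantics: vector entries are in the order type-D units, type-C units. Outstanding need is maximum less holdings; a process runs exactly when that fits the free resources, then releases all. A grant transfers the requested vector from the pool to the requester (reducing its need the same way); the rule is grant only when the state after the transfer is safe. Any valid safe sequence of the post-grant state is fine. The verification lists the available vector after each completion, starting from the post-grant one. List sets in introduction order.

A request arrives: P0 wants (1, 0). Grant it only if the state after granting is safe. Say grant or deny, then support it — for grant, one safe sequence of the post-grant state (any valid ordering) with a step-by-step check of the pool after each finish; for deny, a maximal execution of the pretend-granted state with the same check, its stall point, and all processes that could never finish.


GRANT: granting preserves safety; a valid post-grant sequence is P4, P7, P2, P0.
Key observation: granting shrinks the pool to (2, 2), yet P4 still fits and the chain goes through.
Check on the post-grant state, step by step:
  pool = (2, 2)
  run P4 (needs (2, 2), free (2, 2)); after release of (1, 2) the pool is (3, 4)
  run P7 (needs (2, 1), free (3, 4)); after release of (0, 1) the pool is (3, 5)
  run P2 (needs (0, 5), free (3, 5)); after release of (3, 1) the pool is (6, 6)
  run P0 (needs (6, 6), free (6, 6)); after release of (3, 0) the pool is (9, 6)


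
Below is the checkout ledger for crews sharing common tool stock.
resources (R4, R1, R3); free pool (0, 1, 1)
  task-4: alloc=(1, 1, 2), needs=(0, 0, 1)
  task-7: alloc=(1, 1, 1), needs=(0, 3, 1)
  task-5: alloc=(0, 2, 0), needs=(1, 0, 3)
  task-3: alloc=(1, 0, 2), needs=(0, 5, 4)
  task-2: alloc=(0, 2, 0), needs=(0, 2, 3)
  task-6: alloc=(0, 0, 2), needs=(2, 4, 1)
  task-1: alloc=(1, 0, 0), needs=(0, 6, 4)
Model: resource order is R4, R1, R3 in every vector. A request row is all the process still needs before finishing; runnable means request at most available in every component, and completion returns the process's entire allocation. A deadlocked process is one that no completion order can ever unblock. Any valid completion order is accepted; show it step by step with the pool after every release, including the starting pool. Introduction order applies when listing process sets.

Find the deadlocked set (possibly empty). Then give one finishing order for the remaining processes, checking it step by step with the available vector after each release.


No process is deadlocked.
Key observation: there is always a runnable process — task-4 first — so the state unwinds completely.
One completion order for the rest: task-4, task-2, task-5, task-7, task-6, task-1, task-3. Check, step by step:
  pool = (0, 1, 1)
  task-4: need (0, 0, 1) fits (0, 1, 1); releases (1, 1, 2), pool now (1, 2, 3)
  task-2: need (0, 2, 3) fits (1, 2, 3); releases (0, 2, 0), pool now (1, 4, 3)
  task-5: need (1, 0, 3) fits (1, 4, 3); releases (0, 2, 0), pool now (1, 6, 3)
  task-7: need (0, 3, 1) fits (1, 6, 3); releases (1, 1, 1), pool now (2, 7, 4)
  task-6: need (2, 4, 1) fits (2, 7, 4); releases (0, 0, 2), pool now (2, 7, 6)
  task-1: need (0, 6, 4) fits (2, 7, 6); releases (1, 0, 0), pool now (3, 7, 6)
  task-3: need (0, 5, 4) fits (3, 7, 6); releases (1, 0, 2), pool now (4, 7, 8)


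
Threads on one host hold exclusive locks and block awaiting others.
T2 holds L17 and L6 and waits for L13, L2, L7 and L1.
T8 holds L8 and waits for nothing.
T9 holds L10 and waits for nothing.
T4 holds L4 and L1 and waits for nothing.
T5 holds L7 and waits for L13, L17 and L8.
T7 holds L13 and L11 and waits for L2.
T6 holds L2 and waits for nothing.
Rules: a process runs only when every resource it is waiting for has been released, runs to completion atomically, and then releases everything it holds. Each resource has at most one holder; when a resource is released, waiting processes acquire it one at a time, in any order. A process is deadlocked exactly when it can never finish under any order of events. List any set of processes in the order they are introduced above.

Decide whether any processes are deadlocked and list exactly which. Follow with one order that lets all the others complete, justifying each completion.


The deadlocked set is T2 and T5.
Key observation: T2 -> T5 -> T2 is a circular wait — nothing in it can go first; no other process is dragged down with it.
One completion order for the rest: T9, T8, T6, T7, T4.
Walking it through:
  T9: no waits; runs immediately, freeing L10
  T8: no waits; runs immediately, freeing L8
  T6: no waits; runs immediately, freeing L2
  T7: everything it awaited (L2) is free; runs, freeing L13 and L11
  T4: no waits; runs immediately, freeing L4 and L1


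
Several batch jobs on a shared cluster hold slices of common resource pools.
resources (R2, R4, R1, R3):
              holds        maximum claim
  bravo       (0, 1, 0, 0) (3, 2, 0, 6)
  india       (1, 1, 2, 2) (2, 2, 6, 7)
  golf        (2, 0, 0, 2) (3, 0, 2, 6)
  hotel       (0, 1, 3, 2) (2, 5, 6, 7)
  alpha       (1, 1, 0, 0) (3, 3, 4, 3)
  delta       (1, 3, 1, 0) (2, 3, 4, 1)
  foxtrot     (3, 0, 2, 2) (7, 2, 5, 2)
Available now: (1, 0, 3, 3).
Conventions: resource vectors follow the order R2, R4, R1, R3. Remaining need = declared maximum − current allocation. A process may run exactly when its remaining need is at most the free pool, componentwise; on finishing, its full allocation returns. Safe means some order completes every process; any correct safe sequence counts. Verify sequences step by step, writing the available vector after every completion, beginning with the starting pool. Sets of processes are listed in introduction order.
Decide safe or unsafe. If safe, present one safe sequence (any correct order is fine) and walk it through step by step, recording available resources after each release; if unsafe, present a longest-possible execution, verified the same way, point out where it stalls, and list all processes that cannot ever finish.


The state is UNSAFE.
Key observation: after delta, alpha the pool peaks at (3, 4, 4, 3), and each blocked process is short somewhere: bravo on R3; india on R3; golf on R3; hotel on R3; foxtrot on R2.
Going as far as possible: delta, alpha; after that, nothing fits. Walking it through:
  pool = (1, 0, 3, 3)
  delta: need (1, 0, 3, 1) fits (1, 0, 3, 3); releases (1, 3, 1, 0), pool now (2, 3, 4, 3)
  alpha: need (2, 2, 4, 3) fits (2, 3, 4, 3); releases (1, 1, 0, 0), pool now (3, 4, 4, 3)
  blocked: bravo wants (3, 1, 0, 6), pool (3, 4, 4, 3) — not enough R3
  blocked: india wants (1, 1, 4, 5), pool (3, 4, 4, 3) — not enough R3
  blocked: golf wants (1, 0, 2, 4), pool (3, 4, 4, 3) — not enough R3
  blocked: hotel wants (2, 4, 3, 5), pool (3, 4, 4, 3) — not enough R3
  blocked: foxtrot wants (4, 2, 3, 0), pool (3, 4, 4, 3) — not enough R2
Permanently blocked: bravo, india, golf, hotel and foxtrot.


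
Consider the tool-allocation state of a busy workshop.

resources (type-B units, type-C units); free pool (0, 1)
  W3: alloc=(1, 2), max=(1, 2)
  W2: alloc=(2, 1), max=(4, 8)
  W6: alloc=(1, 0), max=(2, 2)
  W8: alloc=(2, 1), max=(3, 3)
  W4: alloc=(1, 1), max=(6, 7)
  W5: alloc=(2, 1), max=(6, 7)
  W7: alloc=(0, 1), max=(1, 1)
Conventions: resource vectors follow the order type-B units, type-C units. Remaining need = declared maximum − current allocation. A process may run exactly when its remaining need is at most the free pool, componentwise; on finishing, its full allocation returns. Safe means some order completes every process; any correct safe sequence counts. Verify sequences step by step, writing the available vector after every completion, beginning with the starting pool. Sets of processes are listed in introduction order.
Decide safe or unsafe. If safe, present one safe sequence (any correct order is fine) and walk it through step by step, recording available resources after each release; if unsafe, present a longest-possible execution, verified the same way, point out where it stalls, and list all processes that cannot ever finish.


UNSAFE — no complete ordering exists.
Key observation: the wall is type-C units: completing W3, W7, W6, W8 brings the pool only to (4, 5), and all the rest need more.
The run W3, W7, W6, W8 cannot be extended any further. Check, step by step:
  pool = (0, 1)
  W3: need (0, 0) fits (0, 1); releases (1, 2), pool now (1, 3)
  W7: need (1, 0) fits (1, 3); releases (0, 1), pool now (1, 4)
  W6: need (1, 2) fits (1, 4); releases (1, 0), pool now (2, 4)
  W8: need (1, 2) fits (2, 4); releases (2, 1), pool now (4, 5)
  W2 still needs (2, 7) but only (4, 5) is free — short on type-C units
  W4 still needs (5, 6) but only (4, 5) is free — short on type-B units and type-C units
  W5 still needs (4, 6) but only (4, 5) is free — short on type-C units
Never able to finish: W2, W4 and W5.


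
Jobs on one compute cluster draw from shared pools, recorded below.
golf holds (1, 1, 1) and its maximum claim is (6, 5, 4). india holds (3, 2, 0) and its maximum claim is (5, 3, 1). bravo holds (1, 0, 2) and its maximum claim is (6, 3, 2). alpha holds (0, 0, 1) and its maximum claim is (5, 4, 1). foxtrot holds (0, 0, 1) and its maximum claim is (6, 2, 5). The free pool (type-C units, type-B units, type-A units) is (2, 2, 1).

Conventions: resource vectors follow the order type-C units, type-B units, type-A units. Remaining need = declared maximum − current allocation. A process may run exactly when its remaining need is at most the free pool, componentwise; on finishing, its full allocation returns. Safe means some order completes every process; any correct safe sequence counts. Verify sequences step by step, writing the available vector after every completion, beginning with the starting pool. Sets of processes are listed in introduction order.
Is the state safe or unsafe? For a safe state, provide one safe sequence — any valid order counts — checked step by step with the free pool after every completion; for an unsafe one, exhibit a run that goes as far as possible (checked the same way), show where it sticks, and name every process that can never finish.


SAFE. One safe sequence: india, alpha, bravo, foxtrot, golf.
Key observation: at india the run first touches a limit — (2, 1, 1) against (2, 2, 1), exact on a resource it actually requests.
Walking it through:
  pool = (2, 2, 1)
  india needs (2, 1, 1) <= (2, 2, 1) -> finishes; pool += (3, 2, 0) = (5, 4, 1)
  alpha needs (5, 4, 0) <= (5, 4, 1) -> finishes; pool += (0, 0, 1) = (5, 4, 2)
  bravo needs (5, 3, 0) <= (5, 4, 2) -> finishes; pool += (1, 0, 2) = (6, 4, 4)
  foxtrot needs (6, 2, 4) <= (6, 4, 4) -> finishes; pool += (0, 0, 1) = (6, 4, 5)
  golf needs (5, 4, 3) <= (6, 4, 5) -> finishes; pool += (1, 1, 1) = (7, 5, 6)


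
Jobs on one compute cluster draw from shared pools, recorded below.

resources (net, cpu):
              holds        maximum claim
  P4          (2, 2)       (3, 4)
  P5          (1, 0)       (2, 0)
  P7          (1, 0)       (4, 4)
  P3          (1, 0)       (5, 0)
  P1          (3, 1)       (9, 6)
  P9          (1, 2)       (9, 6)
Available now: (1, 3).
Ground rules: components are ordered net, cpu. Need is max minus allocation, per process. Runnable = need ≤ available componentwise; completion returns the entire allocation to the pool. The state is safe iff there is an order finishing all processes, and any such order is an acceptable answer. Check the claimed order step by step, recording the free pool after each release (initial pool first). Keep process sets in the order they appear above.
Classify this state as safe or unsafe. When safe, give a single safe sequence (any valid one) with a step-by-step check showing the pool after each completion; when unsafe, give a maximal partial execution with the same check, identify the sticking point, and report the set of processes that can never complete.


SAFE, for example via the order P4, P7, P5, P3, P1, P9.
Key observation: at P4 the run first touches a limit — (1, 2) against (1, 3), exact on a resource it actually requests.
Verifying each step:
  pool = (1, 3)
  run P4 (needs (1, 2), free (1, 3)); after release of (2, 2) the pool is (3, 5)
  run P7 (needs (3, 4), free (3, 5)); after release of (1, 0) the pool is (4, 5)
  run P5 (needs (1, 0), free (4, 5)); after release of (1, 0) the pool is (5, 5)
  run P3 (needs (4, 0), free (5, 5)); after release of (1, 0) the pool is (6, 5)
  run P1 (needs (6, 5), free (6, 5)); after release of (3, 1) the pool is (9, 6)
  run P9 (needs (8, 4), free (9, 6)); after release of (1, 2) the pool is (10, 8)


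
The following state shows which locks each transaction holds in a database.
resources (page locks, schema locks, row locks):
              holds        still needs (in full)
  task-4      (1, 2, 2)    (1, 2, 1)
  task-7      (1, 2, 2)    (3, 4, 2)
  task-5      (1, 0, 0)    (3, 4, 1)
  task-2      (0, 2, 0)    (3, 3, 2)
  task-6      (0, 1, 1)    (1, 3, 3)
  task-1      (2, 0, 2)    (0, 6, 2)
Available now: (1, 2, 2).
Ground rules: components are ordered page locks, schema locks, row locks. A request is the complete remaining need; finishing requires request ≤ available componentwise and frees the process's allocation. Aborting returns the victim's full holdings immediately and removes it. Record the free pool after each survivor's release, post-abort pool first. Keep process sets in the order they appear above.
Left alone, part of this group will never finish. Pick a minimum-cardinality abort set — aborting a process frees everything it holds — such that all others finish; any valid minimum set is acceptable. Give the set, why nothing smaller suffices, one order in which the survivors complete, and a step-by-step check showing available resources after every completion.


Abort task-2.
Key observation: task-1 had no path to completion before; after the abort of task-2 ((0, 2, 0) returned), step 2 is where it fits.
Why nothing smaller works: aborting no one leaves the state deadlocked as given.
The survivors complete as task-4, task-1, task-7, task-5, task-6. Walking it through (starting from the post-abort pool):
  pool = (1, 4, 2)
  run task-4 (needs (1, 2, 1), free (1, 4, 2)); after release of (1, 2, 2) the pool is (2, 6, 4)
  run task-1 (needs (0, 6, 2), free (2, 6, 4)); after release of (2, 0, 2) the pool is (4, 6, 6)
  run task-7 (needs (3, 4, 2), free (4, 6, 6)); after release of (1, 2, 2) the pool is (5, 8, 8)
  run task-5 (needs (3, 4, 1), free (5, 8, 8)); after release of (1, 0, 0) the pool is (6, 8, 8)
  run task-6 (needs (1, 3, 3), free (6, 8, 8)); after release of (0, 1, 1) the pool is (6, 9, 9)


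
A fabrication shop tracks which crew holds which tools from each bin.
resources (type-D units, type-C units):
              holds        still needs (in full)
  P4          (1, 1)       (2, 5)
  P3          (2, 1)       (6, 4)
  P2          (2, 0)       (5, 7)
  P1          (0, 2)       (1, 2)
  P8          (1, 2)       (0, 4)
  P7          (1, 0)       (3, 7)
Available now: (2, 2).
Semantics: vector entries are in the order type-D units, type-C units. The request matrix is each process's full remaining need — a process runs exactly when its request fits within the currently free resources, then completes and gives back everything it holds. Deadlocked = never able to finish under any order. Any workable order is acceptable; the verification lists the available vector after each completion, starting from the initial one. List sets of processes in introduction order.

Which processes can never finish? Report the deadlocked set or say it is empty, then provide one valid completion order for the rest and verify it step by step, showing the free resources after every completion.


The deadlocked set is empty.
Key observation: there is always a runnable process — P1 first — so the state unwinds completely.
A valid finishing order for the others: P1, P8, P4, P7, P2, P3. Check, step by step:
  pool = (2, 2)
  P1: need (1, 2) fits (2, 2); releases (0, 2), pool now (2, 4)
  P8: need (0, 4) fits (2, 4); releases (1, 2), pool now (3, 6)
  P4: need (2, 5) fits (3, 6); releases (1, 1), pool now (4, 7)
  P7: need (3, 7) fits (4, 7); releases (1, 0), pool now (5, 7)
  P2: need (5, 7) fits (5, 7); releases (2, 0), pool now (7, 7)
  P3: need (6, 4) fits (7, 7); releases (2, 1), pool now (9, 8)


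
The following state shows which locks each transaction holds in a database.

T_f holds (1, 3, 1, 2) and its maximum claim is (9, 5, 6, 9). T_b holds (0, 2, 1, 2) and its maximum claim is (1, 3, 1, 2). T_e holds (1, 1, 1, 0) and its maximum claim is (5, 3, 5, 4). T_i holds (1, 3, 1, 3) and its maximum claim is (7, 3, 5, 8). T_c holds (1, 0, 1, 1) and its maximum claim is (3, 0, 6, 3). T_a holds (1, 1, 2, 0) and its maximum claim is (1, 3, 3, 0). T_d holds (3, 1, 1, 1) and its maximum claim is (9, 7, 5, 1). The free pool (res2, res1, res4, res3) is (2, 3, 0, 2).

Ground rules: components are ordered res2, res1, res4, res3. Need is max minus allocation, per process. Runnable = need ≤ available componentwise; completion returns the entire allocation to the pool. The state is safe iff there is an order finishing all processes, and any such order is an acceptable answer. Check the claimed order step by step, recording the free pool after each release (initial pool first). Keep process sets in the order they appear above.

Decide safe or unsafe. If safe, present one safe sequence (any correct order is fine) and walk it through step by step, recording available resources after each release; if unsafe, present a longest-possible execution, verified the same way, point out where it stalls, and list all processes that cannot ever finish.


The state is UNSAFE.
Key observation: even finishing T_b, T_a leaves just (3, 6, 3, 4) free — too little res4 for any of the remaining processes.
Going as far as possible: T_b, T_a; after that, nothing fits. Walking it through:
  pool = (2, 3, 0, 2)
  T_b needs (1, 1, 0, 0) <= (2, 3, 0, 2) -> finishes; pool += (0, 2, 1, 2) = (2, 5, 1, 4)
  T_a needs (0, 2, 1, 0) <= (2, 5, 1, 4) -> finishes; pool += (1, 1, 2, 0) = (3, 6, 3, 4)
  blocked: T_f wants (8, 2, 5, 7), pool (3, 6, 3, 4) — not enough res2, res4 and res3
  blocked: T_e wants (4, 2, 4, 4), pool (3, 6, 3, 4) — not enough res2 and res4
  blocked: T_i wants (6, 0, 4, 5), pool (3, 6, 3, 4) — not enough res2, res4 and res3
  blocked: T_c wants (2, 0, 5, 2), pool (3, 6, 3, 4) — not enough res4
  blocked: T_d wants (6, 6, 4, 0), pool (3, 6, 3, 4) — not enough res2 and res4
Permanently blocked: T_f, T_e, T_i, T_c and T_d.


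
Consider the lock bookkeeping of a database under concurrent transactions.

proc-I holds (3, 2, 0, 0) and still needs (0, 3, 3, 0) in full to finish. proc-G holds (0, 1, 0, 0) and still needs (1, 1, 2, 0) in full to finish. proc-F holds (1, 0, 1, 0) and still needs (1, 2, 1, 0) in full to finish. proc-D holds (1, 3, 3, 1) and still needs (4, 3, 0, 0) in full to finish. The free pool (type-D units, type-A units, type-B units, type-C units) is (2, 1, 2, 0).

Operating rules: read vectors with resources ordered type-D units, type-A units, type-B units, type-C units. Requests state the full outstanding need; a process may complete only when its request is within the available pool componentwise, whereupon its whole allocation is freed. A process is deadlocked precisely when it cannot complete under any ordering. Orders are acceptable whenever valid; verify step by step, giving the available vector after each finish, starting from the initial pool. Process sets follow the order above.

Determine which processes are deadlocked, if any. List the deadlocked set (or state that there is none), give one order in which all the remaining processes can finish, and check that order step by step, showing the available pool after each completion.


The deadlocked set is proc-I and proc-D.
Key observation: type-A units is the bottleneck — with proc-G, proc-F done the pool holds (3, 2, 3, 0), short of every remaining need.
The rest can finish in the order proc-G, proc-F. Check, step by step:
  pool = (2, 1, 2, 0)
  proc-G needs (1, 1, 2, 0) <= (2, 1, 2, 0) -> finishes; pool += (0, 1, 0, 0) = (2, 2, 2, 0)
  proc-F needs (1, 2, 1, 0) <= (2, 2, 2, 0) -> finishes; pool += (1, 0, 1, 0) = (3, 2, 3, 0)
None of the blocked processes ever fits:
  blocked: proc-I wants (0, 3, 3, 0), pool (3, 2, 3, 0) — not enough type-A units
  blocked: proc-D wants (4, 3, 0, 0), pool (3, 2, 3, 0) — not enough type-D units and type-A units


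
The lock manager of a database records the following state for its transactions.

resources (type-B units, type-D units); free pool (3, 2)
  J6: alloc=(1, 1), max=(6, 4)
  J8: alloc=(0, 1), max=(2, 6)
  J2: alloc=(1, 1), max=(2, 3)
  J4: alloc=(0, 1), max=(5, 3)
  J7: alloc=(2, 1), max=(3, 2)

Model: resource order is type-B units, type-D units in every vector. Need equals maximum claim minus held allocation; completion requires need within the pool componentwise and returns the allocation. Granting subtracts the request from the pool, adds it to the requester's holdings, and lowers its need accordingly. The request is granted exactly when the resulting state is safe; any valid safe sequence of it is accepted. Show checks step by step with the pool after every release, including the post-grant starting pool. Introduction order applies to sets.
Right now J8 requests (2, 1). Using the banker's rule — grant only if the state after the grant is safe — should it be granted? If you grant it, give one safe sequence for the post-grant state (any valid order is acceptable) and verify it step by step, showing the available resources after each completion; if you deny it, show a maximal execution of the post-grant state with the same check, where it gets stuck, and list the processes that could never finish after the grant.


DENY. Granting would leave the state unsafe.
Key observation: after J7, J2 the pool peaks at (4, 3), and each blocked process is short somewhere: J6 on type-B units; J8 on type-D units; J4 on type-B units.
On the post-grant state, J7, J2 is a maximal run — nothing extends it. Walking it through:
  pool = (1, 1)
  run J7 (needs (1, 1), free (1, 1)); after release of (2, 1) the pool is (3, 2)
  run J2 (needs (1, 2), free (3, 2)); after release of (1, 1) the pool is (4, 3)
  J6 still needs (5, 3) but only (4, 3) is free — short on type-B units
  J8 still needs (0, 4) but only (4, 3) is free — short on type-D units
  J4 still needs (5, 2) but only (4, 3) is free — short on type-B units
Post-grant, the permanently blocked set is J6, J8 and J4.


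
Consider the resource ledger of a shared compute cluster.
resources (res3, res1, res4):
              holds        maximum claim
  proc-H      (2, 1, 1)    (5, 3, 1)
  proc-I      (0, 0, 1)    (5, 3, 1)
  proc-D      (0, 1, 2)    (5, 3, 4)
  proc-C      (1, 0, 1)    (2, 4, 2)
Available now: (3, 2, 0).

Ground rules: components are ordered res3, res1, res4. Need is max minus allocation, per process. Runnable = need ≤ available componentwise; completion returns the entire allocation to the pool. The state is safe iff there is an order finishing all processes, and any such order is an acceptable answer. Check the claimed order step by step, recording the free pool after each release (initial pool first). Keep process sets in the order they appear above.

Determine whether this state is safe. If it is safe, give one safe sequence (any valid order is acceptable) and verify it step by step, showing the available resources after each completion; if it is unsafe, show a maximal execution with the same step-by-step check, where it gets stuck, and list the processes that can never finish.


SAFE. One safe sequence: proc-H, proc-I, proc-D, proc-C.
Key observation: reading the order forward, proc-H is the first process whose need (3, 2, 0) meets the free pool (3, 2, 0) exactly on a resource it requests.
Step-by-step check:
  pool = (3, 2, 0)
  proc-H needs (3, 2, 0) <= (3, 2, 0) -> finishes; pool += (2, 1, 1) = (5, 3, 1)
  proc-I needs (5, 3, 0) <= (5, 3, 1) -> finishes; pool += (0, 0, 1) = (5, 3, 2)
  proc-D needs (5, 2, 2) <= (5, 3, 2) -> finishes; pool += (0, 1, 2) = (5, 4, 4)
  proc-C needs (1, 4, 1) <= (5, 4, 4) -> finishes; pool += (1, 0, 1) = (6, 4, 5)


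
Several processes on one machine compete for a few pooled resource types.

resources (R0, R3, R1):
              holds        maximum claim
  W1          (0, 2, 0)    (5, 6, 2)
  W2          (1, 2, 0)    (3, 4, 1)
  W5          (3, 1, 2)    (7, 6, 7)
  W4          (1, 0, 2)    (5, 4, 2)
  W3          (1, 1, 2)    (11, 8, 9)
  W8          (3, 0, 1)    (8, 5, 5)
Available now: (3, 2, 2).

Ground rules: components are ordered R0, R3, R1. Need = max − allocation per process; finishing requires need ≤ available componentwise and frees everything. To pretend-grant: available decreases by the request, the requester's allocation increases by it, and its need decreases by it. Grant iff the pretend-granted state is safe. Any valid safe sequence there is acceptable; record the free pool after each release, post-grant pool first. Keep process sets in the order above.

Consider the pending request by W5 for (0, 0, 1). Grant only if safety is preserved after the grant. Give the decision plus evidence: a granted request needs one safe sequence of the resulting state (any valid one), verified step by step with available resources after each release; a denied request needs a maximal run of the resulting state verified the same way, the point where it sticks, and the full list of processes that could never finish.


DENY — the pretend-granted state is unsafe.
Key observation: W2, W4, W1 can finish, but then (5, 6, 3) is all there is, and the blocked group's R1 demands exceed it.
After a pretend grant, a maximal execution: W2, W4, W1 — then nothing else fits. Walking it through:
  pool = (3, 2, 1)
  run W2 (needs (2, 2, 1), free (3, 2, 1)); after release of (1, 2, 0) the pool is (4, 4, 1)
  run W4 (needs (4, 4, 0), free (4, 4, 1)); after release of (1, 0, 2) the pool is (5, 4, 3)
  run W1 (needs (5, 4, 2), free (5, 4, 3)); after release of (0, 2, 0) the pool is (5, 6, 3)
  W5 cannot run: need (4, 5, 4) vs free (5, 6, 3) (insufficient R1)
  W3 cannot run: need (10, 7, 7) vs free (5, 6, 3) (insufficient R0, R3 and R1)
  W8 cannot run: need (5, 5, 4) vs free (5, 6, 3) (insufficient R1)
Had the request been granted, W5, W3 and W8 could never finish.


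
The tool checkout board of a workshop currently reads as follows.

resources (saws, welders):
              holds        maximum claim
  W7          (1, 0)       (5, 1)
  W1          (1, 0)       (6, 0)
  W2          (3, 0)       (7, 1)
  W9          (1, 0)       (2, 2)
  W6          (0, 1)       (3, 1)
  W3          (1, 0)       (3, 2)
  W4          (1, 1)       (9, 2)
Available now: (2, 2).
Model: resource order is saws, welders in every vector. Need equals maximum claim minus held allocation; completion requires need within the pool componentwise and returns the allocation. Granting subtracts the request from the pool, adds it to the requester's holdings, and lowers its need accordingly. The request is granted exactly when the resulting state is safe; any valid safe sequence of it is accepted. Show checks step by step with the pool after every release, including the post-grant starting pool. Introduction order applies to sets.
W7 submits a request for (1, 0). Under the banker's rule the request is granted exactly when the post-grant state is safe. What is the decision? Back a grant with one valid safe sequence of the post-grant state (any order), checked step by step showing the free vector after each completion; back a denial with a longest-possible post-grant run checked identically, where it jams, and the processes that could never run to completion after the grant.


GRANT — the state after the grant stays safe, e.g. via W9, W3, W7, W6, W2, W1, W4.
Key observation: with (1, 2) left after the transfer, W9 can run at once — the state stays safe.
Check on the post-grant state, step by step:
  pool = (1, 2)
  W9 needs (1, 2) <= (1, 2) -> finishes; pool += (1, 0) = (2, 2)
  W3 needs (2, 2) <= (2, 2) -> finishes; pool += (1, 0) = (3, 2)
  W7 needs (3, 1) <= (3, 2) -> finishes; pool += (2, 0) = (5, 2)
  W6 needs (3, 0) <= (5, 2) -> finishes; pool += (0, 1) = (5, 3)
  W2 needs (4, 1) <= (5, 3) -> finishes; pool += (3, 0) = (8, 3)
  W1 needs (5, 0) <= (8, 3) -> finishes; pool += (1, 0) = (9, 3)
  W4 needs (8, 1) <= (9, 3) -> finishes; pool += (1, 1) = (10, 4)


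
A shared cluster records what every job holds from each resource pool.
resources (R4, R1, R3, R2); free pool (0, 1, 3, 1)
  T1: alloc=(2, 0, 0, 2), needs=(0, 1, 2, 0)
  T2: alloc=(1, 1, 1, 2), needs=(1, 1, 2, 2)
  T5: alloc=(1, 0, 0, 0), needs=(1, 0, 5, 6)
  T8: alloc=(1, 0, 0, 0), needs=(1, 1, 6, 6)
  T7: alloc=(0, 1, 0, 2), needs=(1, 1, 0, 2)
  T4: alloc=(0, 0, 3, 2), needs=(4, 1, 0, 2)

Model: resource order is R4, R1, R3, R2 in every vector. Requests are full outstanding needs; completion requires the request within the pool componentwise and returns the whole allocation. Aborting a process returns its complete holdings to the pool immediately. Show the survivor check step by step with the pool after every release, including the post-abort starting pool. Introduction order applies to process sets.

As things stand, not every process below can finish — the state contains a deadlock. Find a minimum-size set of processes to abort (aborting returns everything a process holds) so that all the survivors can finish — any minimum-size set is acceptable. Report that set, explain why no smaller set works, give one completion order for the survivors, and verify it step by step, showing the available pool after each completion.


Minimum abort set: T8.
Key observation: T4 had no path to completion before; after the abort of T8 ((1, 0, 0, 0) returned), step 3 is where it fits.
No smaller set exists: with zero aborts the deadlock remains.
Survivors finish in the order: T1, T2, T4, T5, T7. Verifying each step (pool after the aborts first):
  pool = (1, 1, 3, 1)
  run T1 (needs (0, 1, 2, 0), free (1, 1, 3, 1)); after release of (2, 0, 0, 2) the pool is (3, 1, 3, 3)
  run T2 (needs (1, 1, 2, 2), free (3, 1, 3, 3)); after release of (1, 1, 1, 2) the pool is (4, 2, 4, 5)
  run T4 (needs (4, 1, 0, 2), free (4, 2, 4, 5)); after release of (0, 0, 3, 2) the pool is (4, 2, 7, 7)
  run T5 (needs (1, 0, 5, 6), free (4, 2, 7, 7)); after release of (1, 0, 0, 0) the pool is (5, 2, 7, 7)
  run T7 (needs (1, 1, 0, 2), free (5, 2, 7, 7)); after release of (0, 1, 0, 2) the pool is (5, 3, 7, 9)
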